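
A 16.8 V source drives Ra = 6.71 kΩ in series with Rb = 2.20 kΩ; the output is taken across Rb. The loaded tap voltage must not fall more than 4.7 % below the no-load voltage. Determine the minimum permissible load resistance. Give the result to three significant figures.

R_L(min) ≈ 33.6 kΩ

Output resistance R_th = Ra‖Rb = (6.71 × 2.20)/8.910 = 1.657 kΩ.
The fractional drop is R_th/(R_th + R_L); requiring this ≤ 0.0470 gives R_L ≥ R_th(1/0.0470 − 1) = 1.657 × 20.28 = 33.6 kΩ.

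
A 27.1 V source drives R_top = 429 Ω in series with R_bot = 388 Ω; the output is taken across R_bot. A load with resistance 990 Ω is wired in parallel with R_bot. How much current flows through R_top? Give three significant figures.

R_bot‖R_L = 278.8 Ω, so the source sees R_top + R_bot‖R_L = 707.8 Ω.
I = 27.1 V / 707.8 Ω = 38.3 mA.

I ≈ 38.3 mA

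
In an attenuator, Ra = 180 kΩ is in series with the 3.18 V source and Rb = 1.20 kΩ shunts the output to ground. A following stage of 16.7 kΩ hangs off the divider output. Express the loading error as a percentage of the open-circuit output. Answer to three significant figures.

6.66 %

The divider's output (Thévenin) resistance is Ra‖Rb = 1.192 kΩ.
Fractional drop under load = R_th/(R_th + R_L) = 1.192 / (1.192 + 16.7) = 0.06662.
So the output falls by 6.66 %.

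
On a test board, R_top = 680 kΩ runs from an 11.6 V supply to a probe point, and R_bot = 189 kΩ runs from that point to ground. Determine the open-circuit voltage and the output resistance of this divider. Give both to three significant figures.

V_th = 2.52 V, R_th = 148 kΩ

V_th is the open-circuit tap voltage: 11.6 × 189/(680 + 189) = 2.52 V.
With the supply zeroed, R_top and R_bot appear in parallel from the tap: R_th = R_top‖R_bot = (680 × 189)/869.0 = 148 kΩ.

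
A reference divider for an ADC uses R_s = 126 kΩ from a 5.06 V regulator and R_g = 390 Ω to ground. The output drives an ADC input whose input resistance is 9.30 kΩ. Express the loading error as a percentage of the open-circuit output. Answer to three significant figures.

4.01 %

The divider's output (Thévenin) resistance is R_s‖R_g = 388.8 Ω.
Fractional drop under load = R_th/(R_th + R_L) = 388.8 / (388.8 + 9300) = 0.04013.
So the output falls by 4.01 %.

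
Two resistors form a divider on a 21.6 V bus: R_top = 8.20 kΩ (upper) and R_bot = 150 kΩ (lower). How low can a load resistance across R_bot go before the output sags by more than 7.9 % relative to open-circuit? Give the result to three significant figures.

Output resistance R_th = R_top‖R_bot = (8.20 × 150)/158.2 = 7.775 kΩ.
The fractional drop is R_th/(R_th + R_L); requiring this ≤ 0.0790 gives R_L ≥ R_th(1/0.0790 − 1) = 7.775 × 11.66 = 90.6 kΩ.

R_L(min) ≈ 90.6 kΩ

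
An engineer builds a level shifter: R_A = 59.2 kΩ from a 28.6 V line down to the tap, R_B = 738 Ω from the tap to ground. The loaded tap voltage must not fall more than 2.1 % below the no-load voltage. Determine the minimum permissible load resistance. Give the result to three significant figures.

R_L(min) ≈ 34.0 kΩ

Output resistance R_th = R_A‖R_B = (59200 × 738)/59940 = 728.9 Ω.
The fractional drop is R_th/(R_th + R_L); requiring this ≤ 0.0210 gives R_L ≥ R_th(1/0.0210 − 1) = 728.9 × 46.62 = 34.0 kΩ.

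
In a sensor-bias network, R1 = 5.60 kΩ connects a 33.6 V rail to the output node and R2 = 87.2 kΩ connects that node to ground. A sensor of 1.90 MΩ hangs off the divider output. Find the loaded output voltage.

The load sits in parallel with R2: R2‖R_L = (87.2 × 1900) / (87.2 + 1900) = 83.37 kΩ.
V_out = 33.6 × 83.37 / (5.60 + 83.37) = 33.6 × 83.37/88.97 = 31.5 V.

V_out ≈ 31.5 V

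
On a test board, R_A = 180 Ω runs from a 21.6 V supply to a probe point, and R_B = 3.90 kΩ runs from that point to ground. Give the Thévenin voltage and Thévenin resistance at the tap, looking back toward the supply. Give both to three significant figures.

V_th is the open-circuit tap voltage: 21.6 × 3900/(180 + 3900) = 20.6 V.
With the supply zeroed, R_A and R_B appear in parallel from the tap: R_th = R_A‖R_B = (180 × 3900)/4080 = 172 Ω.

V_th = 20.6 V, R_th = 172 Ω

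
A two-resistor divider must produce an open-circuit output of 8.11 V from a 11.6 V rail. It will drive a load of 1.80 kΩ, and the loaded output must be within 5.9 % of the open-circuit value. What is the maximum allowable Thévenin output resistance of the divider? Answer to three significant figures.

Loading drop = R_th/(R_th + R_L) ≤ 0.0590, so R_th ≤ R_L · ε/(1−ε) = 1.80 kΩ × 0.0590/0.9410 = 113 Ω.
(Any R1, R2 with R2/(R1+R2) = 0.699 and R1‖R2 ≤ 113 Ω will meet the spec.)

R_th ≤ 113 Ω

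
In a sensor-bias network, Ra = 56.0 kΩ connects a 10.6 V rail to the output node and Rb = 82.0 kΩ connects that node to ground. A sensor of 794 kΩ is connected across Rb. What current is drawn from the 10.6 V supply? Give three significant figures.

Rb‖R_L = 74.32 kΩ, so the source sees Ra + Rb‖R_L = 130.3 kΩ.
I = 10.6 V / 130.3 kΩ = 0.0813 mA.

I ≈ 0.0813 mA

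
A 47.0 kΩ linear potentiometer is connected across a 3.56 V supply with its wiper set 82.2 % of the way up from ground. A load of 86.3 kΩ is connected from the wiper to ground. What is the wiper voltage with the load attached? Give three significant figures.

The wiper splits the pot into (1−α)R = 8.366 kΩ above and αR = 38.63 kΩ below.
Lower section ‖ load = 26.69 kΩ.
V_wiper = 3.56 × 26.69/(8.366 + 26.69) = 2.71 V.

V ≈ 2.71 V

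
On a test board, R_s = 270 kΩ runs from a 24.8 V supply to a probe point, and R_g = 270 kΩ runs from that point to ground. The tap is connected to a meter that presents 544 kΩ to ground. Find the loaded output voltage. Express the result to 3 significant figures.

V_out ≈ 9.93 V

The load sits in parallel with R_g: R_g‖R_L = (270 × 544) / (270 + 544) = 180.4 kΩ.
V_out = 24.8 × 180.4 / (270 + 180.4) = 24.8 × 180.4/450.4 = 9.93 V.
(Unloaded it would have been 12.4 V.)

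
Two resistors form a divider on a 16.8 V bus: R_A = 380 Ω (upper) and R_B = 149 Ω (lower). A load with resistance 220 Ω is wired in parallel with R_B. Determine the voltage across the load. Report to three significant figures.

V_out ≈ 3.18 V

The load sits in parallel with R_B: R_B‖R_L = (149 × 220) / (149 + 220) = 88.83 Ω.
V_out = 16.8 × 88.83 / (380 + 88.83) = 16.8 × 88.83/468.8 = 3.18 V.
(Unloaded it would have been 4.73 V.)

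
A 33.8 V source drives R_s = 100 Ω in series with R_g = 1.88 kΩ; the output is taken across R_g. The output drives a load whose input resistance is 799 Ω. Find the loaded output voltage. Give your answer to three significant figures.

The load sits in parallel with R_g: R_g‖R_L = (1880 × 799) / (1880 + 799) = 560.7 Ω.
V_out = 33.8 × 560.7 / (100 + 560.7) = 33.8 × 560.7/660.7 = 28.7 V.
(Unloaded it would have been 32.1 V.)

V_out ≈ 28.7 V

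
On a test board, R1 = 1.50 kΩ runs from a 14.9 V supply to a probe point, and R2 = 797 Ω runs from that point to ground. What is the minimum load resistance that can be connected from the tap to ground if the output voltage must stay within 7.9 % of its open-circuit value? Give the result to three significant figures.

R_L(min) ≈ 6.07 kΩ

Output resistance R_th = R1‖R2 = (1500 × 797)/2297 = 520.5 Ω.
The fractional drop is R_th/(R_th + R_L); requiring this ≤ 0.0790 gives R_L ≥ R_th(1/0.0790 − 1) = 520.5 × 11.66 = 6.07 kΩ.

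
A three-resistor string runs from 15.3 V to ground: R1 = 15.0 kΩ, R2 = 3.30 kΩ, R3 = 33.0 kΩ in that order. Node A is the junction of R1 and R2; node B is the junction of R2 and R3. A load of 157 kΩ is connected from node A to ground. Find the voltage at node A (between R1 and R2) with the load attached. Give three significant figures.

V ≈ 10.1 V

Below node A the series string R2+R3 = 36.30 kΩ sits in parallel with the 157 kΩ load: 29.48 kΩ.
V_A = 15.3 × 29.48/(15.0 + 29.48) = 10.1 V.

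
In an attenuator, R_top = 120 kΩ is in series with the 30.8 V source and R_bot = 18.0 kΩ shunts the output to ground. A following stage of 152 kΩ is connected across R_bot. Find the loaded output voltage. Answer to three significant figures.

V_out ≈ 3.64 V

The load sits in parallel with R_bot: R_bot‖R_L = (18.0 × 152) / (18.0 + 152) = 16.09 kΩ.
V_out = 30.8 × 16.09 / (120 + 16.09) = 30.8 × 16.09/136.1 = 3.64 V.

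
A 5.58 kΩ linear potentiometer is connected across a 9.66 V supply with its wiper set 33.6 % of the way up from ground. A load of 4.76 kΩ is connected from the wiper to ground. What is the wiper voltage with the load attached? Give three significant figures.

V ≈ 2.57 V

The wiper splits the pot into (1−α)R = 3.705 kΩ above and αR = 1.875 kΩ below.
Lower section ‖ load = 1.345 kΩ.
V_wiper = 9.66 × 1.345/(3.705 + 1.345) = 2.57 V.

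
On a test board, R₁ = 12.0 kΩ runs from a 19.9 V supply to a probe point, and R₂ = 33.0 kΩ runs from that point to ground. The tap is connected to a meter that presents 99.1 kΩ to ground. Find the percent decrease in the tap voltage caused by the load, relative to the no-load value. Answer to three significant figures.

8.16 %

The divider's output (Thévenin) resistance is R₁‖R₂ = 8.800 kΩ.
Fractional drop under load = R_th/(R_th + R_L) = 8.800 / (8.800 + 99.1) = 0.08156.
So the output falls by 8.16 %.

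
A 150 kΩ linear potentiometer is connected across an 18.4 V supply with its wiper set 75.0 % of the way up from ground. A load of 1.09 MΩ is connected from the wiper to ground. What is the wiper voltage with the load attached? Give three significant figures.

V ≈ 13.5 V

The wiper splits the pot into (1−α)R = 37.50 kΩ above and αR = 112.5 kΩ below.
Lower section ‖ load = 102.0 kΩ.
V_wiper = 18.4 × 102.0/(37.50 + 102.0) = 13.5 V.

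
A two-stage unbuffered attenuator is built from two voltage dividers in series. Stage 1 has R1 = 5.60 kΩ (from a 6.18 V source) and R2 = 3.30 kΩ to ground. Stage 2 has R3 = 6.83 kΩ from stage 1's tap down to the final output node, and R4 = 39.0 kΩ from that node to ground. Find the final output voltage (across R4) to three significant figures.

Stage 2 presents R3+R4 = 45.83 kΩ as a load on stage 1's tap.
Stage 1's lower leg becomes R2‖(R3+R4) = 3.078 kΩ, so V_mid = 6.18 × 3.078/8.678 = 2.192 V.
Stage 2 is itself unloaded: V_out = V_mid × R4/(R3+R4) = 2.192 × 39.0/45.83 = 1.87 V.

V_out ≈ 1.87 V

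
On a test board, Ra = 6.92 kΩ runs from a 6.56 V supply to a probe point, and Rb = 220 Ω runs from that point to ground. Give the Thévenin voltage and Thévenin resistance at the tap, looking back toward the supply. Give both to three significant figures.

V_th = 0.202 V, R_th = 213 Ω

V_th is the open-circuit tap voltage: 6.56 × 220/(6920 + 220) = 0.202 V.
With the supply zeroed, Ra and Rb appear in parallel from the tap: R_th = Ra‖Rb = (6920 × 220)/7140 = 213 Ω.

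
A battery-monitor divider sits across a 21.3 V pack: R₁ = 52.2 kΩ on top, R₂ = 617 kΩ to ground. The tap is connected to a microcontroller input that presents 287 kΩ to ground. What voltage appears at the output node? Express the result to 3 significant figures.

V_out ≈ 16.8 V

The load sits in parallel with R₂: R₂‖R_L = (617 × 287) / (617 + 287) = 195.9 kΩ.
V_out = 21.3 × 195.9 / (52.2 + 195.9) = 21.3 × 195.9/248.1 = 16.8 V.
(Unloaded it would have been 19.6 V.)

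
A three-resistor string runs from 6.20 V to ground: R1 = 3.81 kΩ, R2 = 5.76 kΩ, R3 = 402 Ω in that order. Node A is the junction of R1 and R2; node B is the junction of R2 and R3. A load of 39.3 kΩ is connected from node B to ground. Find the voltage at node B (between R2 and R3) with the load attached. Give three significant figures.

At node B, R3 is in parallel with the load: R3‖R_L = 397.9 Ω.
Below node A the resistance is R2 + (R3‖R_L) = 6158 Ω, so V_A = 6.20 × 6158/9968 = 3.830 V.
Then V_B = V_A × (R3‖R_L)/(R2 + R3‖R_L) = 3.830 × 397.9/6158 = 0.248 V.

V ≈ 0.248 V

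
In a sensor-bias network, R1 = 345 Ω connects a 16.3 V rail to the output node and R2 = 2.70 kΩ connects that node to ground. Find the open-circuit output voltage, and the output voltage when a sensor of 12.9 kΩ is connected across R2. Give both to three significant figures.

Unloaded: 14.5 V; loaded: 14.1 V

Open-circuit: V = 16.3 × 2700/(345 + 2700) = 14.5 V.
With the load, R2 becomes R2‖R_L = 2233 Ω, so V = 16.3 × 2233/2578 = 14.1 V.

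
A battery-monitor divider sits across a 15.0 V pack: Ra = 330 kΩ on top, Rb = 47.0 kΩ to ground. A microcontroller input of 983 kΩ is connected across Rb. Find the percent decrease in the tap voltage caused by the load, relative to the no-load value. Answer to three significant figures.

4.02 %

The divider's output (Thévenin) resistance is Ra‖Rb = 41.14 kΩ.
Fractional drop under load = R_th/(R_th + R_L) = 41.14 / (41.14 + 983) = 0.04017.
So the output falls by 4.02 %.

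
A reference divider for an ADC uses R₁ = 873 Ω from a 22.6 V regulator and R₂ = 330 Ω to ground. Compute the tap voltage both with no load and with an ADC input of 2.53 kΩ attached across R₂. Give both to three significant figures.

Unloaded: 6.20 V; loaded: 5.66 V

Open-circuit: V = 22.6 × 330/(873 + 330) = 6.20 V.
With the load, R₂ becomes R₂‖R_L = 291.9 Ω, so V = 22.6 × 291.9/1165 = 5.66 V.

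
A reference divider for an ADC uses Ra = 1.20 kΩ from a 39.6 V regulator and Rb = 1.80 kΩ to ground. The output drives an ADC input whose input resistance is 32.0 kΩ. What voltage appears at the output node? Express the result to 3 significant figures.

The load sits in parallel with Rb: Rb‖R_L = (1.80 × 32.0) / (1.80 + 32.0) = 1.704 kΩ.
V_out = 39.6 × 1.704 / (1.20 + 1.704) = 39.6 × 1.704/2.904 = 23.2 V.

V_out ≈ 23.2 V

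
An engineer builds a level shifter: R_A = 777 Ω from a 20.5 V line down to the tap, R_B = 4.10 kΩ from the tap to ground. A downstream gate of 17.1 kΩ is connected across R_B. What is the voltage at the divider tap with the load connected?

The load sits in parallel with R_B: R_B‖R_L = (4100 × 17100) / (4100 + 17100) = 3307 Ω.
V_out = 20.5 × 3307 / (777 + 3307) = 20.5 × 3307/4084 = 16.6 V.
(Unloaded it would have been 17.2 V.)

V_out ≈ 16.6 V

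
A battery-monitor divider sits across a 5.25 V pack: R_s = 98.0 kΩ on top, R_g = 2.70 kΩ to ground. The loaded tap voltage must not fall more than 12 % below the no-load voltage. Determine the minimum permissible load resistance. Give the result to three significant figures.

R_L(min) ≈ 19.3 kΩ

Output resistance R_th = R_s‖R_g = (98.0 × 2.70)/100.7 = 2.628 kΩ.
The fractional drop is R_th/(R_th + R_L); requiring this ≤ 0.120 gives R_L ≥ R_th(1/0.120 − 1) = 2.628 × 7.333 = 19.3 kΩ.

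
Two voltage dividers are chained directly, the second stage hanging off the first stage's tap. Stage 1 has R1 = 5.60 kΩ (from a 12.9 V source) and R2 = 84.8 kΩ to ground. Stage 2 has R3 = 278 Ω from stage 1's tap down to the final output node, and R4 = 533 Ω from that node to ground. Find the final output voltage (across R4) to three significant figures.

Stage 2 presents R3+R4 = 811.0 Ω as a load on stage 1's tap.
Stage 1's lower leg becomes R2‖(R3+R4) = 803.3 Ω, so V_mid = 12.9 × 803.3/6403 = 1.618 V.
Stage 2 is itself unloaded: V_out = V_mid × R4/(R3+R4) = 1.618 × 533/811.0 = 1.06 V.

V_out ≈ 1.06 V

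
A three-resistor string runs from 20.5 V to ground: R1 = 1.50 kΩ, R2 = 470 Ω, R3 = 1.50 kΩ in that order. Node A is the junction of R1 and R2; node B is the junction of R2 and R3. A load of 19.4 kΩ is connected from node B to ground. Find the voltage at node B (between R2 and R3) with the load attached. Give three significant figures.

At node B, R3 is in parallel with the load: R3‖R_L = 1392 Ω.
Below node A the resistance is R2 + (R3‖R_L) = 1862 Ω, so V_A = 20.5 × 1862/3362 = 11.35 V.
Then V_B = V_A × (R3‖R_L)/(R2 + R3‖R_L) = 11.35 × 1392/1862 = 8.49 V.

V ≈ 8.49 V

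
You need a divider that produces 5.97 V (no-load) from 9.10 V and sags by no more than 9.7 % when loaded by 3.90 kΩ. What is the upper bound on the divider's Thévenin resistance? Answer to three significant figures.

Loading drop = R_th/(R_th + R_L) ≤ 0.0970, so R_th ≤ R_L · ε/(1−ε) = 3.90 kΩ × 0.0970/0.9030 = 419 Ω.
(Any R1, R2 with R2/(R1+R2) = 0.656 and R1‖R2 ≤ 419 Ω will meet the spec.)

R_th ≤ 419 Ω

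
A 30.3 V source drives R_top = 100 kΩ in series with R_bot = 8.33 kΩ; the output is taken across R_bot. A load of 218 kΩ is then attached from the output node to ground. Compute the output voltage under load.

The load sits in parallel with R_bot: R_bot‖R_L = (8.33 × 218) / (8.33 + 218) = 8.023 kΩ.
V_out = 30.3 × 8.023 / (100 + 8.023) = 30.3 × 8.023/108.0 = 2.25 V.

V_out ≈ 2.25 V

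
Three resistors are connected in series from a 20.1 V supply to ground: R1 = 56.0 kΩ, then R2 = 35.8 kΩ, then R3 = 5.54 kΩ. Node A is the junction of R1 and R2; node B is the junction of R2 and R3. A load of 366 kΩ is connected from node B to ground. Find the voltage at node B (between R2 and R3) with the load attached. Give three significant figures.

At node B, R3 is in parallel with the load: R3‖R_L = 5.457 kΩ.
Below node A the resistance is R2 + (R3‖R_L) = 41.26 kΩ, so V_A = 20.1 × 41.26/97.26 = 8.527 V.
Then V_B = V_A × (R3‖R_L)/(R2 + R3‖R_L) = 8.527 × 5.457/41.26 = 1.13 V.

V ≈ 1.13 V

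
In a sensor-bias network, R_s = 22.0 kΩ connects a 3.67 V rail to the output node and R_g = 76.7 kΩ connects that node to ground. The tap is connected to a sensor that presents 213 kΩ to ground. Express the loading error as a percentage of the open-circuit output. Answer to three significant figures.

7.43 %

The divider's output (Thévenin) resistance is R_s‖R_g = 17.10 kΩ.
Fractional drop under load = R_th/(R_th + R_L) = 17.10 / (17.10 + 213) = 0.07430.
So the output falls by 7.43 %.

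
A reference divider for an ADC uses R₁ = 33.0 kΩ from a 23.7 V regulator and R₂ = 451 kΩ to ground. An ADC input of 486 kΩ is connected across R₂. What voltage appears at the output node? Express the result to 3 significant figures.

V_out ≈ 20.8 V

The load sits in parallel with R₂: R₂‖R_L = (451 × 486) / (451 + 486) = 233.9 kΩ.
V_out = 23.7 × 233.9 / (33.0 + 233.9) = 23.7 × 233.9/266.9 = 20.8 V.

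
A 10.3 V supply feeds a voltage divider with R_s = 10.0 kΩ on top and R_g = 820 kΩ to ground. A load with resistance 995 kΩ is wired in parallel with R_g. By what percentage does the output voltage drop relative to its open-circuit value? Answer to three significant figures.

0.983 %

The divider's output (Thévenin) resistance is R_s‖R_g = 9.880 kΩ.
Fractional drop under load = R_th/(R_th + R_L) = 9.880 / (9.880 + 995) = 0.009832.
So the output falls by 0.983 %.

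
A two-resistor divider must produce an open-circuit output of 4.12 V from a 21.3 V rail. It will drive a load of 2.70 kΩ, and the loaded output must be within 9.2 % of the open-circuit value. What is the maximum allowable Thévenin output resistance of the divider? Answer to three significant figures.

R_th ≤ 274 Ω

Loading drop = R_th/(R_th + R_L) ≤ 0.0920, so R_th ≤ R_L · ε/(1−ε) = 2.70 kΩ × 0.0920/0.9080 = 274 Ω.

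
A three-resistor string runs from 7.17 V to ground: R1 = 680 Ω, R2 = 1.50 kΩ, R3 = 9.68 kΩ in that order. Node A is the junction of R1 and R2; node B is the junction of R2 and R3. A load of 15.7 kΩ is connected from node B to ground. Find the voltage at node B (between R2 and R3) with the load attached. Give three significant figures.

V ≈ 5.26 V

At node B, R3 is in parallel with the load: R3‖R_L = 5988 Ω.
Below node A the resistance is R2 + (R3‖R_L) = 7488 Ω, so V_A = 7.17 × 7488/8168 = 6.573 V.
Then V_B = V_A × (R3‖R_L)/(R2 + R3‖R_L) = 6.573 × 5988/7488 = 5.26 V.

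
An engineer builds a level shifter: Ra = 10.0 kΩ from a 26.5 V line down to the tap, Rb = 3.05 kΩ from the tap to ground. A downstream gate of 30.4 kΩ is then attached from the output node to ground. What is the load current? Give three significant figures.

I_L ≈ 0.189 mA

Rb‖R_L = 2.772 kΩ; V_out = 26.5 × 2.772/12.77 = 5.751 V.
I_L = V_out / R_L = 5.751 / 30.4 kΩ = 0.189 mA.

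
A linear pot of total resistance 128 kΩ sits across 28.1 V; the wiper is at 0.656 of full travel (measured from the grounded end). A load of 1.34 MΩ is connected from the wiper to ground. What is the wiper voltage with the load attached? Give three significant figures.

The wiper splits the pot into (1−α)R = 44.03 kΩ above and αR = 83.97 kΩ below.
Lower section ‖ load = 79.02 kΩ.
V_wiper = 28.1 × 79.02/(44.03 + 79.02) = 18.0 V.

V ≈ 18.0 V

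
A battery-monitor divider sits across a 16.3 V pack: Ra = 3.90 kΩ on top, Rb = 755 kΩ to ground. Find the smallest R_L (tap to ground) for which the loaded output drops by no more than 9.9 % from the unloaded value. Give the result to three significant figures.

Output resistance R_th = Ra‖Rb = (3.90 × 755)/758.9 = 3.880 kΩ.
The fractional drop is R_th/(R_th + R_L); requiring this ≤ 0.0990 gives R_L ≥ R_th(1/0.0990 − 1) = 3.880 × 9.101 = 35.3 kΩ.

R_L(min) ≈ 35.3 kΩ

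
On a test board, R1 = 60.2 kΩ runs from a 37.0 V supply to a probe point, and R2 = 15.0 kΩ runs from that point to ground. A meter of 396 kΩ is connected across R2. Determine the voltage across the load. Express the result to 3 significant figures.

V_out ≈ 7.16 V

The load sits in parallel with R2: R2‖R_L = (15.0 × 396) / (15.0 + 396) = 14.45 kΩ.
V_out = 37.0 × 14.45 / (60.2 + 14.45) = 37.0 × 14.45/74.65 = 7.16 V.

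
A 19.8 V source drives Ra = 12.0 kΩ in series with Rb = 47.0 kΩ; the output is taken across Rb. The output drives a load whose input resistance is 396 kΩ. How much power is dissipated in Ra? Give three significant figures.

P ≈ 1.61 mW

Total resistance from the source is Ra + (Rb‖R_L) = 54.01 kΩ, so I = 19.8/54.01 kΩ = 0.3666 mA.
P = I²·Ra = (0.3666 mA)² × 12.0 kΩ = 1.61 mW.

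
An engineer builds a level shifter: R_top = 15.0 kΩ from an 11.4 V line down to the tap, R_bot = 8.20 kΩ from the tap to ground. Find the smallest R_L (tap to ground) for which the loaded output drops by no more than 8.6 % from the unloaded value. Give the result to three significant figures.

R_L(min) ≈ 56.3 kΩ

Output resistance R_th = R_top‖R_bot = (15.0 × 8.20)/23.20 = 5.302 kΩ.
The fractional drop is R_th/(R_th + R_L); requiring this ≤ 0.0860 gives R_L ≥ R_th(1/0.0860 − 1) = 5.302 × 10.63 = 56.3 kΩ.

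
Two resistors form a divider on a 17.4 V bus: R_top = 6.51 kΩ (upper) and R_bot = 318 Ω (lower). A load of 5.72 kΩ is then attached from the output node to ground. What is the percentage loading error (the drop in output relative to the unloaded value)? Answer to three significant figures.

5.03 %

The divider's output (Thévenin) resistance is R_top‖R_bot = 303.2 Ω.
Fractional drop under load = R_th/(R_th + R_L) = 303.2 / (303.2 + 5720) = 0.05034.
So the output falls by 5.03 %.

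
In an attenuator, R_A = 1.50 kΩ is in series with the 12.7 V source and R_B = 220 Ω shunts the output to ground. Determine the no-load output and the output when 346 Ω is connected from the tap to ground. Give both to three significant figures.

Unloaded: 1.62 V; loaded: 1.04 V

Open-circuit: V = 12.7 × 220/(1500 + 220) = 1.62 V.
With the load, R_B becomes R_B‖R_L = 134.5 Ω, so V = 12.7 × 134.5/1634 = 1.04 V.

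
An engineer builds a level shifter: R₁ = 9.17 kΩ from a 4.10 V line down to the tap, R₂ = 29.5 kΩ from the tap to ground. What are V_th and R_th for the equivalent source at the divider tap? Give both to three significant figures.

V_th = 3.13 V, R_th = 7.00 kΩ

V_th is the open-circuit tap voltage: 4.10 × 29.5/(9.17 + 29.5) = 3.13 V.
With the supply zeroed, R₁ and R₂ appear in parallel from the tap: R_th = R₁‖R₂ = (9.17 × 29.5)/38.67 = 7.00 kΩ.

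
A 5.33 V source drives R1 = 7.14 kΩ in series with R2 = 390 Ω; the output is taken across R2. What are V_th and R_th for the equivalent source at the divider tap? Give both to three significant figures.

V_th = 0.276 V, R_th = 370 Ω

V_th is the open-circuit tap voltage: 5.33 × 390/(7140 + 390) = 0.276 V.
With the supply zeroed, R1 and R2 appear in parallel from the tap: R_th = R1‖R2 = (7140 × 390)/7530 = 370 Ω.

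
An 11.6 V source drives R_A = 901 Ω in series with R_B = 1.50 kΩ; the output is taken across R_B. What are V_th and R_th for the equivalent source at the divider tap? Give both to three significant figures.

V_th = 7.25 V, R_th = 563 Ω

V_th is the open-circuit tap voltage: 11.6 × 1500/(901 + 1500) = 7.25 V.
With the supply zeroed, R_A and R_B appear in parallel from the tap: R_th = R_A‖R_B = (901 × 1500)/2401 = 563 Ω.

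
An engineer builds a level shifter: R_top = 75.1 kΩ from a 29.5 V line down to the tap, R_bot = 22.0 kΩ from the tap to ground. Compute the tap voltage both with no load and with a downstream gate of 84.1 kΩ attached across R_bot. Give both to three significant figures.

Unloaded: 6.68 V; loaded: 5.56 V

Open-circuit: V = 29.5 × 22.0/(75.1 + 22.0) = 6.68 V.
With the load, R_bot becomes R_bot‖R_L = 17.44 kΩ, so V = 29.5 × 17.44/92.54 = 5.56 V.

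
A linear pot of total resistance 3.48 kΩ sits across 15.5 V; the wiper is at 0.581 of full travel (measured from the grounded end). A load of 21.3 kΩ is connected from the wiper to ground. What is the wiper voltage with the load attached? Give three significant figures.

The wiper splits the pot into (1−α)R = 1.458 kΩ above and αR = 2.022 kΩ below.
Lower section ‖ load = 1.847 kΩ.
V_wiper = 15.5 × 1.847/(1.458 + 1.847) = 8.66 V.

V ≈ 8.66 V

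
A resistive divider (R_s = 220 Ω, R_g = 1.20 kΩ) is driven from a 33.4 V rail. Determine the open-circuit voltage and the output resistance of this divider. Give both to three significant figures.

V_th is the open-circuit tap voltage: 33.4 × 1200/(220 + 1200) = 28.2 V.
With the supply zeroed, R_s and R_g appear in parallel from the tap: R_th = R_s‖R_g = (220 × 1200)/1420 = 186 Ω.

V_th = 28.2 V, R_th = 186 Ω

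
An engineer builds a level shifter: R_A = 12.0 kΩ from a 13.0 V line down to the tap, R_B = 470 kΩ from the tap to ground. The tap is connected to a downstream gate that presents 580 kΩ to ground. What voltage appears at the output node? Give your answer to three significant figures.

The load sits in parallel with R_B: R_B‖R_L = (470 × 580) / (470 + 580) = 259.6 kΩ.
V_out = 13.0 × 259.6 / (12.0 + 259.6) = 13.0 × 259.6/271.6 = 12.4 V.
(Unloaded it would have been 12.7 V.)

V_out ≈ 12.4 V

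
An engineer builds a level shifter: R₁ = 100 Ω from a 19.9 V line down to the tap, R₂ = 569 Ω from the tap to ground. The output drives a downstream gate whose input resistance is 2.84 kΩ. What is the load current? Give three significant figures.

I_L ≈ 5.79 mA

R₂‖R_L = 474.0 Ω; V_out = 19.9 × 474.0/574.0 = 16.43 V.
I_L = V_out / R_L = 16.43 / 2.84 kΩ = 5.79 mA.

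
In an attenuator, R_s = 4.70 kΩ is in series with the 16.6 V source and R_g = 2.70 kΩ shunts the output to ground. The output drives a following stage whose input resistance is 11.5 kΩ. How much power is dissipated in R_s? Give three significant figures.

P ≈ 27.3 mW

Total resistance from the source is R_s + (R_g‖R_L) = 6.887 kΩ, so I = 16.6/6.887 kΩ = 2.410 mA.
P = I²·R_s = (2.410 mA)² × 4.70 kΩ = 27.3 mW.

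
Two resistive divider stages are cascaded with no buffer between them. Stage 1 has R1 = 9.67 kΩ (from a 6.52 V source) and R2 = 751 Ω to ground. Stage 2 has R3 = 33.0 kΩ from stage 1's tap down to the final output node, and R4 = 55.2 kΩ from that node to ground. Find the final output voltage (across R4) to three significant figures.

Stage 2 presents R3+R4 = 88200 Ω as a load on stage 1's tap.
Stage 1's lower leg becomes R2‖(R3+R4) = 744.7 Ω, so V_mid = 6.52 × 744.7/10410 = 0.4662 V.
Stage 2 is itself unloaded: V_out = V_mid × R4/(R3+R4) = 0.4662 × 55200/88200 = 0.292 V.

V_out ≈ 0.292 V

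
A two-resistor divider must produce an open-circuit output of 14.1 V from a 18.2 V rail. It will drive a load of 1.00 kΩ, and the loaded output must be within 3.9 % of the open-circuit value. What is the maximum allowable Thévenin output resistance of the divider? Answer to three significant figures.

Loading drop = R_th/(R_th + R_L) ≤ 0.0390, so R_th ≤ R_L · ε/(1−ε) = 1.00 kΩ × 0.0390/0.9610 = 40.6 Ω.

R_th ≤ 40.6 Ω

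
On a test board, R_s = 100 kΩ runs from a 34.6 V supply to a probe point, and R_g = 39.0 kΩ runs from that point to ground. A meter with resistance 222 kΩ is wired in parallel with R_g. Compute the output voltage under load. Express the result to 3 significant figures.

The load sits in parallel with R_g: R_g‖R_L = (39.0 × 222) / (39.0 + 222) = 33.17 kΩ.
V_out = 34.6 × 33.17 / (100 + 33.17) = 34.6 × 33.17/133.2 = 8.62 V.

V_out ≈ 8.62 V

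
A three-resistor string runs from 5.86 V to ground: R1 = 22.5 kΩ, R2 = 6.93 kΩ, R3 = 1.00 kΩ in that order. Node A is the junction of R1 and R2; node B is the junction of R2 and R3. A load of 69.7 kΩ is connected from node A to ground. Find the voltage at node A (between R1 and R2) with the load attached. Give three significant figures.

V ≈ 1.41 V

Below node A the series string R2+R3 = 7.930 kΩ sits in parallel with the 69.7 kΩ load: 7.120 kΩ.
V_A = 5.86 × 7.120/(22.5 + 7.120) = 1.41 V.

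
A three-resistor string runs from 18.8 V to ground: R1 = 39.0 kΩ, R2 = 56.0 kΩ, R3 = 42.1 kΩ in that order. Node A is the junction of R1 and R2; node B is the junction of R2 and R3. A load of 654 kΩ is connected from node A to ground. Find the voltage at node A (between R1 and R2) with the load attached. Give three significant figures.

Below node A the series string R2+R3 = 98.10 kΩ sits in parallel with the 654 kΩ load: 85.30 kΩ.
V_A = 18.8 × 85.30/(39.0 + 85.30) = 12.9 V.

V ≈ 12.9 V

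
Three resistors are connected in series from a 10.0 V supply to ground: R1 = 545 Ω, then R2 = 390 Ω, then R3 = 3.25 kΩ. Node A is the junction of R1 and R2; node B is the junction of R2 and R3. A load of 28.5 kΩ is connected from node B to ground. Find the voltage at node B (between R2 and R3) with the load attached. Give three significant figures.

V ≈ 7.57 V

At node B, R3 is in parallel with the load: R3‖R_L = 2917 Ω.
Below node A the resistance is R2 + (R3‖R_L) = 3307 Ω, so V_A = 10.0 × 3307/3852 = 8.585 V.
Then V_B = V_A × (R3‖R_L)/(R2 + R3‖R_L) = 8.585 × 2917/3307 = 7.57 V.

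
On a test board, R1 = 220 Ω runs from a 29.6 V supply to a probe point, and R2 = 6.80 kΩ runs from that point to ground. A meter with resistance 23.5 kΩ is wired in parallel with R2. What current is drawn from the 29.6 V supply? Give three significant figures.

R2‖R_L = 5274 Ω, so the source sees R1 + R2‖R_L = 5494 Ω.
I = 29.6 V / 5494 Ω = 5.39 mA.

I ≈ 5.39 mA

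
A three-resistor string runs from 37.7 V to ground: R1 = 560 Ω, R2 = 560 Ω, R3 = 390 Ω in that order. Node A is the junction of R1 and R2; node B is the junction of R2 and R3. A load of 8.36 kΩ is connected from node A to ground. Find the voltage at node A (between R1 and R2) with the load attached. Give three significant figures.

Below node A the series string R2+R3 = 950.0 Ω sits in parallel with the 8360 Ω load: 853.1 Ω.
V_A = 37.7 × 853.1/(560 + 853.1) = 22.8 V.

V ≈ 22.8 V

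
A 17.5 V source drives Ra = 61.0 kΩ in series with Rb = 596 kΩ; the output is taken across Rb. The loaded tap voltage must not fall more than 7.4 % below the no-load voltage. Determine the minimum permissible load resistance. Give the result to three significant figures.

Output resistance R_th = Ra‖Rb = (61.0 × 596)/657.0 = 55.34 kΩ.
The fractional drop is R_th/(R_th + R_L); requiring this ≤ 0.0740 gives R_L ≥ R_th(1/0.0740 − 1) = 55.34 × 12.51 = 692 kΩ.

R_L(min) ≈ 692 kΩ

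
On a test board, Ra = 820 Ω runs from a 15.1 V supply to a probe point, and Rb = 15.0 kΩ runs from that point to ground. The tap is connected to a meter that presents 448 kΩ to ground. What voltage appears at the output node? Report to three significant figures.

The load sits in parallel with Rb: Rb‖R_L = (15000 × 448000) / (15000 + 448000) = 14510 Ω.
V_out = 15.1 × 14510 / (820 + 14510) = 15.1 × 14510/15330 = 14.3 V.

V_out ≈ 14.3 V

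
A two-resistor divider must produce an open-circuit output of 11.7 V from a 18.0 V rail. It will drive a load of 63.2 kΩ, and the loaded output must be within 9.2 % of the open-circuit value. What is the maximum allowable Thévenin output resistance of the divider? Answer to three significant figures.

Loading drop = R_th/(R_th + R_L) ≤ 0.0920, so R_th ≤ R_L · ε/(1−ε) = 63.2 kΩ × 0.0920/0.9080 = 6.40 kΩ.

R_th ≤ 6.40 kΩ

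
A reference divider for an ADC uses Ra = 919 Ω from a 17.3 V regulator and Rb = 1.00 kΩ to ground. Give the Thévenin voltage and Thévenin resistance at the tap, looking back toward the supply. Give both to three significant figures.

V_th is the open-circuit tap voltage: 17.3 × 1000/(919 + 1000) = 9.02 V.
With the supply zeroed, Ra and Rb appear in parallel from the tap: R_th = Ra‖Rb = (919 × 1000)/1919 = 479 Ω.

V_th = 9.02 V, R_th = 479 Ω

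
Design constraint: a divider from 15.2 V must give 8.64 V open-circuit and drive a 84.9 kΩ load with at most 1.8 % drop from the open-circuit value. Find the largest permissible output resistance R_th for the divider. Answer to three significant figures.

Loading drop = R_th/(R_th + R_L) ≤ 0.0180, so R_th ≤ R_L · ε/(1−ε) = 84.9 kΩ × 0.0180/0.9820 = 1.56 kΩ.

R_th ≤ 1.56 kΩ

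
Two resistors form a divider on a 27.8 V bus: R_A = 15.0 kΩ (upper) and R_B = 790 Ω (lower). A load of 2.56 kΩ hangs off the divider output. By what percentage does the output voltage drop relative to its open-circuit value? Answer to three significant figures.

22.7 %

The divider's output (Thévenin) resistance is R_A‖R_B = 750.5 Ω.
Fractional drop under load = R_th/(R_th + R_L) = 750.5 / (750.5 + 2560) = 0.2267.
So the output falls by 22.7 %.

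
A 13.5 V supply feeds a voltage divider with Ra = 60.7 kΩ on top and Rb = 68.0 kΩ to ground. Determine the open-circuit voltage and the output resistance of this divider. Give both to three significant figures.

V_th is the open-circuit tap voltage: 13.5 × 68.0/(60.7 + 68.0) = 7.13 V.
With the supply zeroed, Ra and Rb appear in parallel from the tap: R_th = Ra‖Rb = (60.7 × 68.0)/128.7 = 32.1 kΩ.

V_th = 7.13 V, R_th = 32.1 kΩ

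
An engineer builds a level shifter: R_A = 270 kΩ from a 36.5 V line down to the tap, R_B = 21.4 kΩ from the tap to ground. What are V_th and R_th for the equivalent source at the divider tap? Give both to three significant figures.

V_th is the open-circuit tap voltage: 36.5 × 21.4/(270 + 21.4) = 2.68 V.
With the supply zeroed, R_A and R_B appear in parallel from the tap: R_th = R_A‖R_B = (270 × 21.4)/291.4 = 19.8 kΩ.

V_th = 2.68 V, R_th = 19.8 kΩ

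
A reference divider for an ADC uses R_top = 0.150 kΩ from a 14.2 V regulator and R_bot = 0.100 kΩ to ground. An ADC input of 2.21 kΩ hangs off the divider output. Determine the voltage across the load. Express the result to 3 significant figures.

V_out ≈ 5.53 V

The load sits in parallel with R_bot: R_bot‖R_L = (100 × 2210) / (100 + 2210) = 95.67 Ω.
V_out = 14.2 × 95.67 / (150 + 95.67) = 14.2 × 95.67/245.7 = 5.53 V.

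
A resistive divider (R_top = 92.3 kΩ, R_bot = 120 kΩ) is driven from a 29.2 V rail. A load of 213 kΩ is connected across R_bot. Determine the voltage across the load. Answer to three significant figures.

The load sits in parallel with R_bot: R_bot‖R_L = (120 × 213) / (120 + 213) = 76.76 kΩ.
V_out = 29.2 × 76.76 / (92.3 + 76.76) = 29.2 × 76.76/169.1 = 13.3 V.
(Unloaded it would have been 16.5 V.)

V_out ≈ 13.3 V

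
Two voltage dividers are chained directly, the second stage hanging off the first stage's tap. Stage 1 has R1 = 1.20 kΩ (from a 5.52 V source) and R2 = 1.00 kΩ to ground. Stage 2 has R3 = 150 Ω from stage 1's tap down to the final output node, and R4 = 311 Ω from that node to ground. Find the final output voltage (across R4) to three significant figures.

Stage 2 presents R3+R4 = 461.0 Ω as a load on stage 1's tap.
Stage 1's lower leg becomes R2‖(R3+R4) = 315.5 Ω, so V_mid = 5.52 × 315.5/1516 = 1.149 V.
Stage 2 is itself unloaded: V_out = V_mid × R4/(R3+R4) = 1.149 × 311/461.0 = 0.775 V.

V_out ≈ 0.775 V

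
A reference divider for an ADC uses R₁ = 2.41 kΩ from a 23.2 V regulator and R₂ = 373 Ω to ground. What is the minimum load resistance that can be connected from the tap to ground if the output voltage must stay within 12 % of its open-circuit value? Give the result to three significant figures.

Output resistance R_th = R₁‖R₂ = (2410 × 373)/2783 = 323.0 Ω.
The fractional drop is R_th/(R_th + R_L); requiring this ≤ 0.120 gives R_L ≥ R_th(1/0.120 − 1) = 323.0 × 7.333 = 2.37 kΩ.

R_L(min) ≈ 2.37 kΩ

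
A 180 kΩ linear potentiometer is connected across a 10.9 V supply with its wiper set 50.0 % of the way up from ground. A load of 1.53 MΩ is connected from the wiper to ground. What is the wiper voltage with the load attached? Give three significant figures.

The wiper splits the pot into (1−α)R = 90.00 kΩ above and αR = 90.00 kΩ below.
Lower section ‖ load = 85.00 kΩ.
V_wiper = 10.9 × 85.00/(90.00 + 85.00) = 5.29 V.

V ≈ 5.29 V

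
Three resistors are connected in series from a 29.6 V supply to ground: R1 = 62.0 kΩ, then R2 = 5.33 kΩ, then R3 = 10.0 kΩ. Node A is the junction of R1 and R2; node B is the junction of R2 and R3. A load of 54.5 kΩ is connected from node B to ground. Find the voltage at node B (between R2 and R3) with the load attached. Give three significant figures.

V ≈ 3.30 V

At node B, R3 is in parallel with the load: R3‖R_L = 8.450 kΩ.
Below node A the resistance is R2 + (R3‖R_L) = 13.78 kΩ, so V_A = 29.6 × 13.78/75.78 = 5.382 V.
Then V_B = V_A × (R3‖R_L)/(R2 + R3‖R_L) = 5.382 × 8.450/13.78 = 3.30 V.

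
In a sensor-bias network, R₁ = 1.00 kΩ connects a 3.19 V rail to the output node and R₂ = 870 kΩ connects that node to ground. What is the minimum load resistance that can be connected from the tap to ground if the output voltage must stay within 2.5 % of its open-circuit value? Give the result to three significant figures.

Output resistance R_th = R₁‖R₂ = (1000 × 870000)/871000 = 998.9 Ω.
The fractional drop is R_th/(R_th + R_L); requiring this ≤ 0.0250 gives R_L ≥ R_th(1/0.0250 − 1) = 998.9 × 39.00 = 39.0 kΩ.

R_L(min) ≈ 39.0 kΩ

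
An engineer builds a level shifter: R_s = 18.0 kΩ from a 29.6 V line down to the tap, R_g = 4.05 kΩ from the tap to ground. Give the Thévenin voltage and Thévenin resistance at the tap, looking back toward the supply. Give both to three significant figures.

V_th is the open-circuit tap voltage: 29.6 × 4.05/(18.0 + 4.05) = 5.44 V.
With the supply zeroed, R_s and R_g appear in parallel from the tap: R_th = R_s‖R_g = (18.0 × 4.05)/22.05 = 3.31 kΩ.

V_th = 5.44 V, R_th = 3.31 kΩ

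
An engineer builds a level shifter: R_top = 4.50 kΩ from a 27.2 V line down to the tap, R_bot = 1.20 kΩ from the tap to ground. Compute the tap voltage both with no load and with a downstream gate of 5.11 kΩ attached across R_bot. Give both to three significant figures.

Open-circuit: V = 27.2 × 1.20/(4.50 + 1.20) = 5.73 V.
With the load, R_bot becomes R_bot‖R_L = 0.9718 kΩ, so V = 27.2 × 0.9718/5.472 = 4.83 V.

Unloaded: 5.73 V; loaded: 4.83 V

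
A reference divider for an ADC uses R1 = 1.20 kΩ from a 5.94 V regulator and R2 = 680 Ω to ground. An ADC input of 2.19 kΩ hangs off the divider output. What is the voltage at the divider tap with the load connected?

The load sits in parallel with R2: R2‖R_L = (680 × 2190) / (680 + 2190) = 518.9 Ω.
V_out = 5.94 × 518.9 / (1200 + 518.9) = 5.94 × 518.9/1719 = 1.79 V.

V_out ≈ 1.79 V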